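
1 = 1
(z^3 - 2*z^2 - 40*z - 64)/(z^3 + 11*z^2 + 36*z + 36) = (z^2 - 4*z - 32)/(z^2 + 9*z + 18)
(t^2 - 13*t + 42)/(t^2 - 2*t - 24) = (t - 7)/(t + 4)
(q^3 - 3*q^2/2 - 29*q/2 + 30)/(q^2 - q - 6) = (q^2 + 3*q/2 - 10)/(q + 2)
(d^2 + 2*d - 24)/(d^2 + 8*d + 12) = (d - 4)/(d + 2)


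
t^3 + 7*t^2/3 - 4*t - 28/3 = (t - 2)*(t + 2)*(t + 7/3)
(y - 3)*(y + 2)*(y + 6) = y^3 + 5*y^2 - 12*y - 36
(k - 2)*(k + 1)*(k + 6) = k^3 + 5*k^2 - 8*k - 12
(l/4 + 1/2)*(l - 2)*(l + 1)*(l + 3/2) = l^4/4 + 5*l^3/8 - 5*l^2/8 - 5*l/2 - 3/2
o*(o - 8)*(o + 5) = o^3 - 3*o^2 - 40*o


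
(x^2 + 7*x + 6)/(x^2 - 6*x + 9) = (x^2 + 7*x + 6)/(x^2 - 6*x + 9)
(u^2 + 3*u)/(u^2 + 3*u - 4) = u*(u + 3)/(u^2 + 3*u - 4)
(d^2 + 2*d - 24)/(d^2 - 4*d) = (d + 6)/d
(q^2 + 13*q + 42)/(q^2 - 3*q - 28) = (q^2 + 13*q + 42)/(q^2 - 3*q - 28)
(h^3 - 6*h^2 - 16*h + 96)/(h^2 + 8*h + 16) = (h^2 - 10*h + 24)/(h + 4)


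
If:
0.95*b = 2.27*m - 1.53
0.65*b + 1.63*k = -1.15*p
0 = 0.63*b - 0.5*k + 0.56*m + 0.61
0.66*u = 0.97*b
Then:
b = 0.680412371134021*u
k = 1.17624415277715*u + 1.97488986784141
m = 0.284754076025251*u + 0.674008810572687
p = -2.05177913935988*u - 2.79919172572304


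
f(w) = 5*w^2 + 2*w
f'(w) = 10*w + 2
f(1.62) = 16.36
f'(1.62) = 18.20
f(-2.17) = 19.20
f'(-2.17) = -19.70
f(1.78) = 19.40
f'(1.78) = 19.80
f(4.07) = 90.96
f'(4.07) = 42.70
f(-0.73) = 1.20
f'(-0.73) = -5.30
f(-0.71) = 1.10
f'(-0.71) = -5.10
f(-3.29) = 47.54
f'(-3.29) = -30.90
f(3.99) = 87.58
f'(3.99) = 41.90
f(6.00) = 192.00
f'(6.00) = 62.00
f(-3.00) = 39.00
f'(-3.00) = -28.00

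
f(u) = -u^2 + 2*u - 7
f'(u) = 2 - 2*u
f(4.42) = -17.70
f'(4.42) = -6.84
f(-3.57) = -26.88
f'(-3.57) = 9.14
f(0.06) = -6.88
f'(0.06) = 1.88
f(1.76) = -6.58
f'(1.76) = -1.52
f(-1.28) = -11.20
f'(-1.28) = 4.56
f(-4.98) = -41.76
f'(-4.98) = 11.96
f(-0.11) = -7.23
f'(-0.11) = 2.22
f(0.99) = -6.00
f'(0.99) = 0.02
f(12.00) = -127.00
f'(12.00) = -22.00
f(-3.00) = -22.00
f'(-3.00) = 8.00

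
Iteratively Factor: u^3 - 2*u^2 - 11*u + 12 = (u - 4)*(u^2 + 2*u - 3) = (u - 4)*(u - 1)*(u + 3)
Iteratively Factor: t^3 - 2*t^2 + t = (t - 1)*(t^2 - t) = (t - 1)^2*(t)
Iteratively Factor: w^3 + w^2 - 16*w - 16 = (w + 1)*(w^2 - 16) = (w + 1)*(w + 4)*(w - 4)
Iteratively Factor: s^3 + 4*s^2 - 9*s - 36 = (s + 3)*(s^2 + s - 12) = (s + 3)*(s + 4)*(s - 3)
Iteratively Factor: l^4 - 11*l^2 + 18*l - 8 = (l + 4)*(l^3 - 4*l^2 + 5*l - 2) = (l - 1)*(l + 4)*(l^2 - 3*l + 2) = (l - 1)^2*(l + 4)*(l - 2)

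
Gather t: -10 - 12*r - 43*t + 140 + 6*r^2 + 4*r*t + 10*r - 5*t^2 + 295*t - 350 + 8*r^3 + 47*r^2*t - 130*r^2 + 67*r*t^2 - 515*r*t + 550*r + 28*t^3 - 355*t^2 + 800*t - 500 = 8*r^3 - 124*r^2 + 548*r + 28*t^3 + t^2*(67*r - 360) + t*(47*r^2 - 511*r + 1052) - 720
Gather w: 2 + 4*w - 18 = 4*w - 16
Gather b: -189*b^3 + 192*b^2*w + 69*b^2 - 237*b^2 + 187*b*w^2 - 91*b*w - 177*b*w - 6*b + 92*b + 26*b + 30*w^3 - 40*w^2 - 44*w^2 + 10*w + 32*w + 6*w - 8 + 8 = -189*b^3 + b^2*(192*w - 168) + b*(187*w^2 - 268*w + 112) + 30*w^3 - 84*w^2 + 48*w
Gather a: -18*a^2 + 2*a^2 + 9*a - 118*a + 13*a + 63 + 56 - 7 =-16*a^2 - 96*a + 112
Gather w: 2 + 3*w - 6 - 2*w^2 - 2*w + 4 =-2*w^2 + w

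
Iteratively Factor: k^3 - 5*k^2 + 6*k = (k)*(k^2 - 5*k + 6) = k*(k - 2)*(k - 3)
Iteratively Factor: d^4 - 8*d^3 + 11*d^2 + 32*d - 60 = (d - 2)*(d^3 - 6*d^2 - d + 30) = (d - 3)*(d - 2)*(d^2 - 3*d - 10) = (d - 5)*(d - 3)*(d - 2)*(d + 2)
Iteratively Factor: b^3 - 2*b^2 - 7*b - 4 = (b + 1)*(b^2 - 3*b - 4) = (b + 1)^2*(b - 4)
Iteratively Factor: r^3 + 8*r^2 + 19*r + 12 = (r + 4)*(r^2 + 4*r + 3) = (r + 3)*(r + 4)*(r + 1)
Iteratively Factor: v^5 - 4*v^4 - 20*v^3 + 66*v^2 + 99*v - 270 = (v - 3)*(v^4 - v^3 - 23*v^2 - 3*v + 90) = (v - 3)*(v - 2)*(v^3 + v^2 - 21*v - 45) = (v - 5)*(v - 3)*(v - 2)*(v^2 + 6*v + 9) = (v - 5)*(v - 3)*(v - 2)*(v + 3)*(v + 3)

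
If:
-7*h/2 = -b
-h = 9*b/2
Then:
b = 0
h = 0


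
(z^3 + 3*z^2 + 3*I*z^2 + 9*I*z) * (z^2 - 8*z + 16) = z^5 - 5*z^4 + 3*I*z^4 - 8*z^3 - 15*I*z^3 + 48*z^2 - 24*I*z^2 + 144*I*z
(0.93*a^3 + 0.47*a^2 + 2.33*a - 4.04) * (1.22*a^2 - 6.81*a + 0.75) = 1.1346*a^5 - 5.7599*a^4 + 0.3394*a^3 - 20.4436*a^2 + 29.2599*a - 3.03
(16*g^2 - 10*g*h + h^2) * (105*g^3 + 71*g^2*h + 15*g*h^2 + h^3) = 1680*g^5 + 86*g^4*h - 365*g^3*h^2 - 63*g^2*h^3 + 5*g*h^4 + h^5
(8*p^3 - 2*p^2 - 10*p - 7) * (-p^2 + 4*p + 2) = -8*p^5 + 34*p^4 + 18*p^3 - 37*p^2 - 48*p - 14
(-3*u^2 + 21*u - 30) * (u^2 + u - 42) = -3*u^4 + 18*u^3 + 117*u^2 - 912*u + 1260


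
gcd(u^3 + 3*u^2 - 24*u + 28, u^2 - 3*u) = 1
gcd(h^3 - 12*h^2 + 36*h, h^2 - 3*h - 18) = h - 6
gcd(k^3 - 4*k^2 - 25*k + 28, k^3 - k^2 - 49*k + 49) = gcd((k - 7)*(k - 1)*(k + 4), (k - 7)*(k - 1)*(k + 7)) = k^2 - 8*k + 7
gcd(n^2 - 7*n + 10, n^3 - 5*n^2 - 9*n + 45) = n - 5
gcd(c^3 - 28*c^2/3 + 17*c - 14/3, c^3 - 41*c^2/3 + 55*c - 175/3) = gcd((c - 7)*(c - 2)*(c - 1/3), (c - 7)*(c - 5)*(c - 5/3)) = c - 7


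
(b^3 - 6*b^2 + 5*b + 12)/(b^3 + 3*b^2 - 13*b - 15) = (b - 4)/(b + 5)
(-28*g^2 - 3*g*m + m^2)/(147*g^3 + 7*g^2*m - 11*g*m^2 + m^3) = (-4*g - m)/(21*g^2 + 4*g*m - m^2)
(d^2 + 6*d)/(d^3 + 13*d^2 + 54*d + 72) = d/(d^2 + 7*d + 12)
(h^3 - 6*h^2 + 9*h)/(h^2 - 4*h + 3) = h*(h - 3)/(h - 1)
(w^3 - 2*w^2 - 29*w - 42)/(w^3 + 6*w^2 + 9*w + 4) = (w^3 - 2*w^2 - 29*w - 42)/(w^3 + 6*w^2 + 9*w + 4)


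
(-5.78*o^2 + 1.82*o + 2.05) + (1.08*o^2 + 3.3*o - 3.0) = -4.7*o^2 + 5.12*o - 0.95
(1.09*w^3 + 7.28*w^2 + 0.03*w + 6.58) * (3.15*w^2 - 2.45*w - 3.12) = 3.4335*w^5 + 20.2615*w^4 - 21.1423*w^3 - 2.0601*w^2 - 16.2146*w - 20.5296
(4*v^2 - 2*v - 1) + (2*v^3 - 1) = 2*v^3 + 4*v^2 - 2*v - 2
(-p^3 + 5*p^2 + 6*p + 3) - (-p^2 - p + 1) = -p^3 + 6*p^2 + 7*p + 2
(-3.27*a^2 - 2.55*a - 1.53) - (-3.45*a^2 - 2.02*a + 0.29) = 0.18*a^2 - 0.53*a - 1.82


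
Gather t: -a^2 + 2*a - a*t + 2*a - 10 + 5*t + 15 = -a^2 + 4*a + t*(5 - a) + 5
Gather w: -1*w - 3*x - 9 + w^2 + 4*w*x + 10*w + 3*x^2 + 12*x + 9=w^2 + w*(4*x + 9) + 3*x^2 + 9*x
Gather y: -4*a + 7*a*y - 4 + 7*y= -4*a + y*(7*a + 7) - 4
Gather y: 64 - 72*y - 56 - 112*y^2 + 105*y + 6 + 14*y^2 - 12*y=-98*y^2 + 21*y + 14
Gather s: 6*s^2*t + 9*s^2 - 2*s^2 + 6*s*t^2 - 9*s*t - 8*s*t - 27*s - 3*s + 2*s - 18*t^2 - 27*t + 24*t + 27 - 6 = s^2*(6*t + 7) + s*(6*t^2 - 17*t - 28) - 18*t^2 - 3*t + 21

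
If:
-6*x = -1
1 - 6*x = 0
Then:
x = 1/6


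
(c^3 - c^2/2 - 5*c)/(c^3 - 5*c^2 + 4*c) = (c^2 - c/2 - 5)/(c^2 - 5*c + 4)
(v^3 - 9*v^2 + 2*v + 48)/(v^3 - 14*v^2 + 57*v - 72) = (v + 2)/(v - 3)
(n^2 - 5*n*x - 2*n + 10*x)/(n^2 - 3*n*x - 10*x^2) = (n - 2)/(n + 2*x)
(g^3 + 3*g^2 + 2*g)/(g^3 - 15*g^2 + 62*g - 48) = g*(g^2 + 3*g + 2)/(g^3 - 15*g^2 + 62*g - 48)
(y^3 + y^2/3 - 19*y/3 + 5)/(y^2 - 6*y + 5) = (y^2 + 4*y/3 - 5)/(y - 5)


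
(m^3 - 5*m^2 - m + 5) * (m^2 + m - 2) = m^5 - 4*m^4 - 8*m^3 + 14*m^2 + 7*m - 10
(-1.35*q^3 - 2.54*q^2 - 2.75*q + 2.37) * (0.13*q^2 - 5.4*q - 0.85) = -0.1755*q^5 + 6.9598*q^4 + 14.506*q^3 + 17.3171*q^2 - 10.4605*q - 2.0145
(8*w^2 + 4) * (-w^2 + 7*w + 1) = -8*w^4 + 56*w^3 + 4*w^2 + 28*w + 4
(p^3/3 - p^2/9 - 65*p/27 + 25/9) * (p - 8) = p^4/3 - 25*p^3/9 - 41*p^2/27 + 595*p/27 - 200/9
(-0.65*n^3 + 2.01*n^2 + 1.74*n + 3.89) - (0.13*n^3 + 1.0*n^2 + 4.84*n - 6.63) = -0.78*n^3 + 1.01*n^2 - 3.1*n + 10.52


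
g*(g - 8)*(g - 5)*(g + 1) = g^4 - 12*g^3 + 27*g^2 + 40*g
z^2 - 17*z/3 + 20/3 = (z - 4)*(z - 5/3)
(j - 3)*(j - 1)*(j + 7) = j^3 + 3*j^2 - 25*j + 21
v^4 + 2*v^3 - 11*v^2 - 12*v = v*(v - 3)*(v + 1)*(v + 4)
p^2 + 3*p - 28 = (p - 4)*(p + 7)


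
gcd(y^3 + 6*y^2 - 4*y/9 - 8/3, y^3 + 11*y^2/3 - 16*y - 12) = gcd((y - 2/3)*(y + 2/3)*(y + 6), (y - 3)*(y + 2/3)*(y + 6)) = y^2 + 20*y/3 + 4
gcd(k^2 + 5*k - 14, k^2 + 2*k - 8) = k - 2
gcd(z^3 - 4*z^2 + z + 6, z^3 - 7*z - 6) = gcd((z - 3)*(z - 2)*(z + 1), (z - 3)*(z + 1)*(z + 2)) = z^2 - 2*z - 3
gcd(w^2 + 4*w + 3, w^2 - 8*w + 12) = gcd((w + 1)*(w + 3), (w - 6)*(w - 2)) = 1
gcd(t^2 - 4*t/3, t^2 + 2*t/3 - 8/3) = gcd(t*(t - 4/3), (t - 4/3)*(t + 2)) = t - 4/3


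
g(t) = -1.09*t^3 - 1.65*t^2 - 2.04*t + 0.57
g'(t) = -3.27*t^2 - 3.3*t - 2.04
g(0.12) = 0.30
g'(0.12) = -2.48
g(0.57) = -1.33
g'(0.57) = -4.98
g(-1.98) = 6.60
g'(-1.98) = -8.33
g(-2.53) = 12.82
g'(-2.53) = -14.62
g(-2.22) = 8.89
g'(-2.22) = -10.83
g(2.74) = -39.83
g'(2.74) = -35.63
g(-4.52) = 76.74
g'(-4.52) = -53.93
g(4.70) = -158.63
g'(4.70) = -89.78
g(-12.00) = 1670.97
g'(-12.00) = -433.32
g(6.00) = -306.51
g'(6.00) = -139.56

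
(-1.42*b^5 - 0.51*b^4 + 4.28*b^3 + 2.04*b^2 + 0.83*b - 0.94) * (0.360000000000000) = -0.5112*b^5 - 0.1836*b^4 + 1.5408*b^3 + 0.7344*b^2 + 0.2988*b - 0.3384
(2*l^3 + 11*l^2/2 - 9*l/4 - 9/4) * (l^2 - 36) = 2*l^5 + 11*l^4/2 - 297*l^3/4 - 801*l^2/4 + 81*l + 81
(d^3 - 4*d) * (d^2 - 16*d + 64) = d^5 - 16*d^4 + 60*d^3 + 64*d^2 - 256*d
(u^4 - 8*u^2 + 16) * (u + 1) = u^5 + u^4 - 8*u^3 - 8*u^2 + 16*u + 16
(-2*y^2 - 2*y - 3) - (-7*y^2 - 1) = 5*y^2 - 2*y - 2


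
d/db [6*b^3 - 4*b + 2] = 18*b^2 - 4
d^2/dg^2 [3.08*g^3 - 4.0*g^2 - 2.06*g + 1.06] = 18.48*g - 8.0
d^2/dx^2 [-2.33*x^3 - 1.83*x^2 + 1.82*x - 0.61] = -13.98*x - 3.66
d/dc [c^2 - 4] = 2*c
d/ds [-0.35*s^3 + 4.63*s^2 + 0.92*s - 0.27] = -1.05*s^2 + 9.26*s + 0.92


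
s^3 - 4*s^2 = s^2*(s - 4)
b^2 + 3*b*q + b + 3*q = (b + 1)*(b + 3*q)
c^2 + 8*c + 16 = (c + 4)^2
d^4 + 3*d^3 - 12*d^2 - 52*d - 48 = (d - 4)*(d + 2)^2*(d + 3)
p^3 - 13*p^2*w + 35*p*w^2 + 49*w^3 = (p - 7*w)^2*(p + w)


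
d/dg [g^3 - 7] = 3*g^2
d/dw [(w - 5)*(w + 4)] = 2*w - 1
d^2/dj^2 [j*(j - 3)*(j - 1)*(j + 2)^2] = 20*j^3 - 54*j - 8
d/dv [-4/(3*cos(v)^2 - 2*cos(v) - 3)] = 8*(1 - 3*cos(v))*sin(v)/(3*sin(v)^2 + 2*cos(v))^2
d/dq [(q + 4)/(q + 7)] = 3/(q + 7)^2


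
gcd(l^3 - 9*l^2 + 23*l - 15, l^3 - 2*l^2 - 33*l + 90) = l^2 - 8*l + 15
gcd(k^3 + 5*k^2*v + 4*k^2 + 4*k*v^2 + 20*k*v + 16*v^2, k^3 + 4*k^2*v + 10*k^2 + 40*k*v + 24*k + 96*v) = k^2 + 4*k*v + 4*k + 16*v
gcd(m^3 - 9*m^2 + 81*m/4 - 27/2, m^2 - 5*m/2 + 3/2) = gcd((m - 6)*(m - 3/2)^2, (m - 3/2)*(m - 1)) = m - 3/2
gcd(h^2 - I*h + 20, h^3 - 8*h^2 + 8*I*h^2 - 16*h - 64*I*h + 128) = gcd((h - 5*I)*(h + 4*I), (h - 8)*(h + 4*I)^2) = h + 4*I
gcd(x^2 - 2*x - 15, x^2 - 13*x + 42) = 1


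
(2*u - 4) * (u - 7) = 2*u^2 - 18*u + 28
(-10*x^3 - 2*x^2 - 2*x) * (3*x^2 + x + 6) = -30*x^5 - 16*x^4 - 68*x^3 - 14*x^2 - 12*x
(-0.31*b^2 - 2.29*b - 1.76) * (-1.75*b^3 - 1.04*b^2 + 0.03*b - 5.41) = 0.5425*b^5 + 4.3299*b^4 + 5.4523*b^3 + 3.4388*b^2 + 12.3361*b + 9.5216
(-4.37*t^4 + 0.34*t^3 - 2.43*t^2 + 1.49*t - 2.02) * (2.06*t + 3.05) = -9.0022*t^5 - 12.6281*t^4 - 3.9688*t^3 - 4.3421*t^2 + 0.383299999999999*t - 6.161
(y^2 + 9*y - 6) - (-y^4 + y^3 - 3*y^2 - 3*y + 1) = y^4 - y^3 + 4*y^2 + 12*y - 7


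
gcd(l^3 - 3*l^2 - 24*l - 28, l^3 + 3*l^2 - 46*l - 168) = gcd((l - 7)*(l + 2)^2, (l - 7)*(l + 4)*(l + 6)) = l - 7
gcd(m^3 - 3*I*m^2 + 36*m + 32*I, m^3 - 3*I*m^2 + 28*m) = m + 4*I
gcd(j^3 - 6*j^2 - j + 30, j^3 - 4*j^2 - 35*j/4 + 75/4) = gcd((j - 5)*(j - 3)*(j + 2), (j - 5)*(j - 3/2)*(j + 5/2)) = j - 5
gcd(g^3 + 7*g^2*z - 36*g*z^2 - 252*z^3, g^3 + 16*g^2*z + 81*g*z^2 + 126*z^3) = g^2 + 13*g*z + 42*z^2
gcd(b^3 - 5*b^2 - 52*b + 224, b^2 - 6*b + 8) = b - 4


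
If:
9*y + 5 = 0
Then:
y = -5/9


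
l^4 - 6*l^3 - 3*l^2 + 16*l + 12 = (l - 6)*(l - 2)*(l + 1)^2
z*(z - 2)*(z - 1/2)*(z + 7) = z^4 + 9*z^3/2 - 33*z^2/2 + 7*z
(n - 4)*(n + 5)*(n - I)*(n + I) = n^4 + n^3 - 19*n^2 + n - 20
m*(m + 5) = m^2 + 5*m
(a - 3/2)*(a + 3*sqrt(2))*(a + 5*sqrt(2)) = a^3 - 3*a^2/2 + 8*sqrt(2)*a^2 - 12*sqrt(2)*a + 30*a - 45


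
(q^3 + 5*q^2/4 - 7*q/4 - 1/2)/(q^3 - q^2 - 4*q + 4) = (q + 1/4)/(q - 2)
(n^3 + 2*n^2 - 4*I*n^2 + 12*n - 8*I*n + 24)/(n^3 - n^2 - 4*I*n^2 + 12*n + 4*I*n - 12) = (n + 2)/(n - 1)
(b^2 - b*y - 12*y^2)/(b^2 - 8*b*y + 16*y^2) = (-b - 3*y)/(-b + 4*y)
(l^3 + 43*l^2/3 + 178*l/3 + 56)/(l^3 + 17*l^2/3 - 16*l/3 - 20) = (3*l^2 + 25*l + 28)/(3*l^2 - l - 10)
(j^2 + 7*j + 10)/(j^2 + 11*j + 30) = (j + 2)/(j + 6)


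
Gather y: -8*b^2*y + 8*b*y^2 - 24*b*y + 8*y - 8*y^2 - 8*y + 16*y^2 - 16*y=y^2*(8*b + 8) + y*(-8*b^2 - 24*b - 16)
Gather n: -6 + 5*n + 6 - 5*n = 0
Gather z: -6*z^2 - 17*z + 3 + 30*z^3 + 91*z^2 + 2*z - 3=30*z^3 + 85*z^2 - 15*z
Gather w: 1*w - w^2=-w^2 + w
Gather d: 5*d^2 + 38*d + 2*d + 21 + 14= 5*d^2 + 40*d + 35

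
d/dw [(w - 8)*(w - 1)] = 2*w - 9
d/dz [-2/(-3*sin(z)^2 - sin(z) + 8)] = -2*(6*sin(z) + 1)*cos(z)/(3*sin(z)^2 + sin(z) - 8)^2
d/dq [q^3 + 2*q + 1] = 3*q^2 + 2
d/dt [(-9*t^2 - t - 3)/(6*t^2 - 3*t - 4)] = (33*t^2 + 108*t - 5)/(36*t^4 - 36*t^3 - 39*t^2 + 24*t + 16)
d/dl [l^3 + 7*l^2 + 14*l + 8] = 3*l^2 + 14*l + 14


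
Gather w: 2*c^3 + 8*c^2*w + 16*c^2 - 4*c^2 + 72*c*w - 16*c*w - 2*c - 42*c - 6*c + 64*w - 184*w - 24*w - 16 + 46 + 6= 2*c^3 + 12*c^2 - 50*c + w*(8*c^2 + 56*c - 144) + 36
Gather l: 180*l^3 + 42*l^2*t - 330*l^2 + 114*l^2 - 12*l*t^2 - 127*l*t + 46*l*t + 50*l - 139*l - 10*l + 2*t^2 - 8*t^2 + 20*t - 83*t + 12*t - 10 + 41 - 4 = 180*l^3 + l^2*(42*t - 216) + l*(-12*t^2 - 81*t - 99) - 6*t^2 - 51*t + 27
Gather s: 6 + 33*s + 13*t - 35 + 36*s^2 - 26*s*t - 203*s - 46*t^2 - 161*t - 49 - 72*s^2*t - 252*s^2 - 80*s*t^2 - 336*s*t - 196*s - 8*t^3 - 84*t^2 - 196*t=s^2*(-72*t - 216) + s*(-80*t^2 - 362*t - 366) - 8*t^3 - 130*t^2 - 344*t - 78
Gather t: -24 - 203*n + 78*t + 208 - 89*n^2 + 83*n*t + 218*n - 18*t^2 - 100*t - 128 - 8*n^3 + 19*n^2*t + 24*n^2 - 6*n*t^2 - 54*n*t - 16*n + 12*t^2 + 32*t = -8*n^3 - 65*n^2 - n + t^2*(-6*n - 6) + t*(19*n^2 + 29*n + 10) + 56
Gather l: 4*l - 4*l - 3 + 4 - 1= 0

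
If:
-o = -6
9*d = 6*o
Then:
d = 4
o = 6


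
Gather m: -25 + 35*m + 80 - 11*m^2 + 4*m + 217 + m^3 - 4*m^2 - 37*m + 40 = m^3 - 15*m^2 + 2*m + 312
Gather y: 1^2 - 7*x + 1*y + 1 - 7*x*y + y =-7*x + y*(2 - 7*x) + 2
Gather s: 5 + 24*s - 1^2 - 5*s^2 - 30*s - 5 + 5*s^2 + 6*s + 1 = 0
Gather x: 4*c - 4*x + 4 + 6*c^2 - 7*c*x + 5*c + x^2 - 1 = 6*c^2 + 9*c + x^2 + x*(-7*c - 4) + 3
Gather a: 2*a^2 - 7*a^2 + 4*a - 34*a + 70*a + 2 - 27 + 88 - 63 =-5*a^2 + 40*a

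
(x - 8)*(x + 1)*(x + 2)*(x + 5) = x^4 - 47*x^2 - 126*x - 80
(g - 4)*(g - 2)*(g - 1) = g^3 - 7*g^2 + 14*g - 8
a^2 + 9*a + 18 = (a + 3)*(a + 6)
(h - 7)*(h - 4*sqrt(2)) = h^2 - 7*h - 4*sqrt(2)*h + 28*sqrt(2)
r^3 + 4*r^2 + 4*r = r*(r + 2)^2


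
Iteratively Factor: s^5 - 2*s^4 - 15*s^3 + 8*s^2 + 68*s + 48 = (s + 2)*(s^4 - 4*s^3 - 7*s^2 + 22*s + 24) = (s + 1)*(s + 2)*(s^3 - 5*s^2 - 2*s + 24) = (s - 4)*(s + 1)*(s + 2)*(s^2 - s - 6) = (s - 4)*(s - 3)*(s + 1)*(s + 2)*(s + 2)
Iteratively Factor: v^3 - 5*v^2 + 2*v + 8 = (v - 4)*(v^2 - v - 2) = (v - 4)*(v - 2)*(v + 1)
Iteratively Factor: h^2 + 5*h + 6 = (h + 3)*(h + 2)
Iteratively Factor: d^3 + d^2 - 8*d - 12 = (d + 2)*(d^2 - d - 6) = (d + 2)^2*(d - 3)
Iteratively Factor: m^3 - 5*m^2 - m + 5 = (m + 1)*(m^2 - 6*m + 5) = (m - 1)*(m + 1)*(m - 5)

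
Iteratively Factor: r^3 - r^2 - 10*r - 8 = (r + 1)*(r^2 - 2*r - 8) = (r + 1)*(r + 2)*(r - 4)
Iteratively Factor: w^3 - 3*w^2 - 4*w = (w - 4)*(w^2 + w) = (w - 4)*(w + 1)*(w)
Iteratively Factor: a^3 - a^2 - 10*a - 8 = (a + 1)*(a^2 - 2*a - 8) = (a - 4)*(a + 1)*(a + 2)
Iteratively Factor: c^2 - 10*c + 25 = (c - 5)*(c - 5)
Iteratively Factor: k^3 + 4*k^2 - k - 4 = (k + 4)*(k^2 - 1) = (k + 1)*(k + 4)*(k - 1)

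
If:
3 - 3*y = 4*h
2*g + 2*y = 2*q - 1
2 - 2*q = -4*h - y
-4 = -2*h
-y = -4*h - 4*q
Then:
No Solution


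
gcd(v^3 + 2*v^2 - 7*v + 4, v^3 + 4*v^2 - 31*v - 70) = 1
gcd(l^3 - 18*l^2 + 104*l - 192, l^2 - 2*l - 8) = l - 4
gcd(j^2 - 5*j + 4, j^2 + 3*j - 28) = j - 4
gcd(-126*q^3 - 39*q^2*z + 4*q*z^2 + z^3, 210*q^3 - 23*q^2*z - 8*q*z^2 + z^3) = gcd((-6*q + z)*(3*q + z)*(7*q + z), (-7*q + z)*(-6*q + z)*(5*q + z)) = -6*q + z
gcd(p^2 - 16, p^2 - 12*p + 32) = p - 4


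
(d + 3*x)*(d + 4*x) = d^2 + 7*d*x + 12*x^2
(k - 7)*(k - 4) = k^2 - 11*k + 28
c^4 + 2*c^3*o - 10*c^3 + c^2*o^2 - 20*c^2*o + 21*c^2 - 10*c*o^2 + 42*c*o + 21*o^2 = (c - 7)*(c - 3)*(c + o)^2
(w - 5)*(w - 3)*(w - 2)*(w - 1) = w^4 - 11*w^3 + 41*w^2 - 61*w + 30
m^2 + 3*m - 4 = (m - 1)*(m + 4)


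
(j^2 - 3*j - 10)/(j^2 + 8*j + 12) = (j - 5)/(j + 6)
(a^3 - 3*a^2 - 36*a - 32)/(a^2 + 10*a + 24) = (a^2 - 7*a - 8)/(a + 6)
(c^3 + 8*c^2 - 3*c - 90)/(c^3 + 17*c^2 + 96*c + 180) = (c - 3)/(c + 6)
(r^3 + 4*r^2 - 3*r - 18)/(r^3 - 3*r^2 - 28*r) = (-r^3 - 4*r^2 + 3*r + 18)/(r*(-r^2 + 3*r + 28))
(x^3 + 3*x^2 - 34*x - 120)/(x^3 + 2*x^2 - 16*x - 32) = (x^2 - x - 30)/(x^2 - 2*x - 8)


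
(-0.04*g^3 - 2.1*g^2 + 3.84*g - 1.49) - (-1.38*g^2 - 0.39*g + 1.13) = -0.04*g^3 - 0.72*g^2 + 4.23*g - 2.62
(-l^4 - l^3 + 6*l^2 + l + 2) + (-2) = -l^4 - l^3 + 6*l^2 + l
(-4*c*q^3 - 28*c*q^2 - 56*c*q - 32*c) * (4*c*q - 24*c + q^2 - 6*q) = -16*c^2*q^4 - 16*c^2*q^3 + 448*c^2*q^2 + 1216*c^2*q + 768*c^2 - 4*c*q^5 - 4*c*q^4 + 112*c*q^3 + 304*c*q^2 + 192*c*q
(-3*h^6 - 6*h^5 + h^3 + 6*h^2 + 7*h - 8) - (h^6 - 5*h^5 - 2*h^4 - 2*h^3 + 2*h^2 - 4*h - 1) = -4*h^6 - h^5 + 2*h^4 + 3*h^3 + 4*h^2 + 11*h - 7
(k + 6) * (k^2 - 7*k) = k^3 - k^2 - 42*k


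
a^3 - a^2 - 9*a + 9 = (a - 3)*(a - 1)*(a + 3)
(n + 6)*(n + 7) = n^2 + 13*n + 42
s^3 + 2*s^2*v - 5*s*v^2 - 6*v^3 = (s - 2*v)*(s + v)*(s + 3*v)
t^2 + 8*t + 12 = (t + 2)*(t + 6)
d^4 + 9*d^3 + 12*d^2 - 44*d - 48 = (d - 2)*(d + 1)*(d + 4)*(d + 6)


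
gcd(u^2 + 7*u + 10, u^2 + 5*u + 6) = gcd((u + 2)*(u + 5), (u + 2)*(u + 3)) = u + 2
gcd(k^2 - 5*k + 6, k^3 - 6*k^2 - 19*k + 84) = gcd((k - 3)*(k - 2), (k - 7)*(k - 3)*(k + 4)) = k - 3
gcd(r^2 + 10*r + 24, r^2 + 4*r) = r + 4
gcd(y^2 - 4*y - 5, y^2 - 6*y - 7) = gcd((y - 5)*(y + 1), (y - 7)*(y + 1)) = y + 1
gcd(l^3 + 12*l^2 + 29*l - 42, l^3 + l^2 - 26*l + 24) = l^2 + 5*l - 6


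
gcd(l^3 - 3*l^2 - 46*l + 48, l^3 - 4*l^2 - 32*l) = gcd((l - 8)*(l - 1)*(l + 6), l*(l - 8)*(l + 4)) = l - 8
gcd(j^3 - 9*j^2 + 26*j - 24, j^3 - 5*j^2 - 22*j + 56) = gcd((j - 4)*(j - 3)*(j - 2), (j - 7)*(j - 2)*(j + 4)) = j - 2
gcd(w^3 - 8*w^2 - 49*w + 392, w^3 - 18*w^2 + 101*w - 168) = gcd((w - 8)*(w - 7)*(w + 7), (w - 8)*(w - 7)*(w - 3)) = w^2 - 15*w + 56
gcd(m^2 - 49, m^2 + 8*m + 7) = m + 7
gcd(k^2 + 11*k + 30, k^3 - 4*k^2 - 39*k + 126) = k + 6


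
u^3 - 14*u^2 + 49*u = u*(u - 7)^2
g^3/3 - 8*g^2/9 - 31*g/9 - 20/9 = (g/3 + 1/3)*(g - 5)*(g + 4/3)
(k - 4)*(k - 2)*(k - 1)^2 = k^4 - 8*k^3 + 21*k^2 - 22*k + 8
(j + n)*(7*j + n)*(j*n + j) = 7*j^3*n + 7*j^3 + 8*j^2*n^2 + 8*j^2*n + j*n^3 + j*n^2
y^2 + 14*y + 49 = (y + 7)^2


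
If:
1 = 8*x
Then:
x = 1/8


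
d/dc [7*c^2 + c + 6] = 14*c + 1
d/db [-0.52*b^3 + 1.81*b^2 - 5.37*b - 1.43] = -1.56*b^2 + 3.62*b - 5.37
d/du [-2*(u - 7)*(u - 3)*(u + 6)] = -6*u^2 + 16*u + 78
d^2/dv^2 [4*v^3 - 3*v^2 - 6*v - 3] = 24*v - 6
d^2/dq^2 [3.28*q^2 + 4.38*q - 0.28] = 6.56000000000000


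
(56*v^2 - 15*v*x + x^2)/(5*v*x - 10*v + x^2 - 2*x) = (56*v^2 - 15*v*x + x^2)/(5*v*x - 10*v + x^2 - 2*x)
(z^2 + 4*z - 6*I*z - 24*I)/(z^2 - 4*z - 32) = (z - 6*I)/(z - 8)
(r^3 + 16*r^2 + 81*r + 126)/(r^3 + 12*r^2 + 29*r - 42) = (r + 3)/(r - 1)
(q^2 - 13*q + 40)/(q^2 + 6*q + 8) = (q^2 - 13*q + 40)/(q^2 + 6*q + 8)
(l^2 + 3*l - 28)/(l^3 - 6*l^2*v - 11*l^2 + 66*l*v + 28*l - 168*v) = (-l - 7)/(-l^2 + 6*l*v + 7*l - 42*v)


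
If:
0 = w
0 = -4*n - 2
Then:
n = -1/2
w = 0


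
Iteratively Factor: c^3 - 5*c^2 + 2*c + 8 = (c + 1)*(c^2 - 6*c + 8) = (c - 2)*(c + 1)*(c - 4)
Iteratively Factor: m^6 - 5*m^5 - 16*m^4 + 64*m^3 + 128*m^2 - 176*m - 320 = (m - 2)*(m^5 - 3*m^4 - 22*m^3 + 20*m^2 + 168*m + 160) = (m - 2)*(m + 2)*(m^4 - 5*m^3 - 12*m^2 + 44*m + 80) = (m - 5)*(m - 2)*(m + 2)*(m^3 - 12*m - 16) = (m - 5)*(m - 2)*(m + 2)^2*(m^2 - 2*m - 8) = (m - 5)*(m - 2)*(m + 2)^3*(m - 4)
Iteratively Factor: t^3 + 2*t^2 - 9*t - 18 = (t + 3)*(t^2 - t - 6) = (t + 2)*(t + 3)*(t - 3)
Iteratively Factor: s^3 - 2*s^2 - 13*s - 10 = (s + 2)*(s^2 - 4*s - 5) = (s + 1)*(s + 2)*(s - 5)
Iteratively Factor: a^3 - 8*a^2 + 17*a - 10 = (a - 2)*(a^2 - 6*a + 5) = (a - 5)*(a - 2)*(a - 1)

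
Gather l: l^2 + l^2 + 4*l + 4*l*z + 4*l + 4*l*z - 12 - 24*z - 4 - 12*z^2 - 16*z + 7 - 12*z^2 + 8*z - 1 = 2*l^2 + l*(8*z + 8) - 24*z^2 - 32*z - 10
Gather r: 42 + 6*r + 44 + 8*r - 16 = 14*r + 70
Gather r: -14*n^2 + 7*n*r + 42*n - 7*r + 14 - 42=-14*n^2 + 42*n + r*(7*n - 7) - 28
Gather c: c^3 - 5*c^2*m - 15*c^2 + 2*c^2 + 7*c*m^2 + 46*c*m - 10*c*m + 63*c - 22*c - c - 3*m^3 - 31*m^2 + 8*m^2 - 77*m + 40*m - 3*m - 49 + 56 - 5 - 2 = c^3 + c^2*(-5*m - 13) + c*(7*m^2 + 36*m + 40) - 3*m^3 - 23*m^2 - 40*m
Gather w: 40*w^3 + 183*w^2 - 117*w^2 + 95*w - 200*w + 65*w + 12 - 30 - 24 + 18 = 40*w^3 + 66*w^2 - 40*w - 24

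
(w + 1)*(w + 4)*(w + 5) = w^3 + 10*w^2 + 29*w + 20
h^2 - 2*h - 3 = (h - 3)*(h + 1)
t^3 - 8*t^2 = t^2*(t - 8)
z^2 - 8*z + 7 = (z - 7)*(z - 1)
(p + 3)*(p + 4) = p^2 + 7*p + 12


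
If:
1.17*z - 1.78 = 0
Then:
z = 1.52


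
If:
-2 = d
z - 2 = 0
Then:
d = -2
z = 2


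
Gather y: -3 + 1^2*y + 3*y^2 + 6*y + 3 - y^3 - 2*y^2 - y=-y^3 + y^2 + 6*y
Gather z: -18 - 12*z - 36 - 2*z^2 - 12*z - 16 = -2*z^2 - 24*z - 70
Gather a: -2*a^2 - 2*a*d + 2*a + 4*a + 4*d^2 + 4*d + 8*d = -2*a^2 + a*(6 - 2*d) + 4*d^2 + 12*d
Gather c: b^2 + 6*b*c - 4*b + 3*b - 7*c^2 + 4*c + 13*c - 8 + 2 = b^2 - b - 7*c^2 + c*(6*b + 17) - 6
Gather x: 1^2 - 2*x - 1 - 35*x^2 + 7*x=-35*x^2 + 5*x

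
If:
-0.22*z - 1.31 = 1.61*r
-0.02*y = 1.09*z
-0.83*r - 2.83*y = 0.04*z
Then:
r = -0.81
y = 0.24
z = -0.00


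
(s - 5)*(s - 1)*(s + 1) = s^3 - 5*s^2 - s + 5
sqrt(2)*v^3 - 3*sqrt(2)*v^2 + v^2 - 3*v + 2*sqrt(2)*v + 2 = (v - 2)*(v - 1)*(sqrt(2)*v + 1)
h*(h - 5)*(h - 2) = h^3 - 7*h^2 + 10*h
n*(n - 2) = n^2 - 2*n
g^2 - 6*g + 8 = (g - 4)*(g - 2)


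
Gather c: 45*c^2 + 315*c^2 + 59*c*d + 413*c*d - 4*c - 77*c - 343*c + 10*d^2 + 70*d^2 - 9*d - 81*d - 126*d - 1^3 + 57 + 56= 360*c^2 + c*(472*d - 424) + 80*d^2 - 216*d + 112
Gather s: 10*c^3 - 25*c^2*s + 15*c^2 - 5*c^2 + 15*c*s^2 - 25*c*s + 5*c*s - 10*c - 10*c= 10*c^3 + 10*c^2 + 15*c*s^2 - 20*c + s*(-25*c^2 - 20*c)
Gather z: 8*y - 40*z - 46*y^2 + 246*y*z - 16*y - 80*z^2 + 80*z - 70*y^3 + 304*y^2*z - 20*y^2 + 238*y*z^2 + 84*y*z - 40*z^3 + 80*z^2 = -70*y^3 - 66*y^2 + 238*y*z^2 - 8*y - 40*z^3 + z*(304*y^2 + 330*y + 40)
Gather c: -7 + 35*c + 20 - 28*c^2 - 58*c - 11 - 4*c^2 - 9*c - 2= -32*c^2 - 32*c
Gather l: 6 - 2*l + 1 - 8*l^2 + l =-8*l^2 - l + 7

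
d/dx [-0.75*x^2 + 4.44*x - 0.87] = 4.44 - 1.5*x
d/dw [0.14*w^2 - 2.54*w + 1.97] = 0.28*w - 2.54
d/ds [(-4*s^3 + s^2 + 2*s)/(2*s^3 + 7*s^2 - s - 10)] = 5*(-6*s^4 + 21*s^2 - 4*s - 4)/(4*s^6 + 28*s^5 + 45*s^4 - 54*s^3 - 139*s^2 + 20*s + 100)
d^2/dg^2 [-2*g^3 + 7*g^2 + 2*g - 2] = 14 - 12*g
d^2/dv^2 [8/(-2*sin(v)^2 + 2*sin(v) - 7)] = 16*(8*sin(v)^4 - 6*sin(v)^3 - 38*sin(v)^2 + 19*sin(v) + 10)/(-2*sin(v) - cos(2*v) + 8)^3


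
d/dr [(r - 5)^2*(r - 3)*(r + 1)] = 4*r^3 - 36*r^2 + 84*r - 20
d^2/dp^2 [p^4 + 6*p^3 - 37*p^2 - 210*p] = 12*p^2 + 36*p - 74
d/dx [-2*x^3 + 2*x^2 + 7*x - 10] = -6*x^2 + 4*x + 7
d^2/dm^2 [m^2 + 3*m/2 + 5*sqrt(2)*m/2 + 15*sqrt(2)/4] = 2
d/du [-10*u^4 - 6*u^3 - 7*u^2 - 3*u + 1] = -40*u^3 - 18*u^2 - 14*u - 3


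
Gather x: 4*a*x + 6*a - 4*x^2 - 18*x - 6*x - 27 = 6*a - 4*x^2 + x*(4*a - 24) - 27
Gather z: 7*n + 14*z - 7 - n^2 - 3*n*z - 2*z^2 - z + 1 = -n^2 + 7*n - 2*z^2 + z*(13 - 3*n) - 6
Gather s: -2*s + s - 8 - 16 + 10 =-s - 14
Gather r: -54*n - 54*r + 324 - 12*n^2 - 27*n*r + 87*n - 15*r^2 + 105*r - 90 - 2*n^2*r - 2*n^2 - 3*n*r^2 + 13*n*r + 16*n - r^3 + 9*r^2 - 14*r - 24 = -14*n^2 + 49*n - r^3 + r^2*(-3*n - 6) + r*(-2*n^2 - 14*n + 37) + 210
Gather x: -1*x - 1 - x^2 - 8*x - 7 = -x^2 - 9*x - 8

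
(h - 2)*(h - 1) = h^2 - 3*h + 2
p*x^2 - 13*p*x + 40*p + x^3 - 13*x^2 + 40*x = (p + x)*(x - 8)*(x - 5)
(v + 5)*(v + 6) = v^2 + 11*v + 30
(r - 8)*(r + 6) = r^2 - 2*r - 48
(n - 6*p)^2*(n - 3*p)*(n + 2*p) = n^4 - 13*n^3*p + 42*n^2*p^2 + 36*n*p^3 - 216*p^4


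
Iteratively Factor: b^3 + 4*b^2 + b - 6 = (b + 2)*(b^2 + 2*b - 3) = (b - 1)*(b + 2)*(b + 3)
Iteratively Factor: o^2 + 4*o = (o)*(o + 4)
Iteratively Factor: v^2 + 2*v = (v + 2)*(v)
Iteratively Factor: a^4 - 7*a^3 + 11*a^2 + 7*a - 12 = (a - 4)*(a^3 - 3*a^2 - a + 3) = (a - 4)*(a - 1)*(a^2 - 2*a - 3) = (a - 4)*(a - 1)*(a + 1)*(a - 3)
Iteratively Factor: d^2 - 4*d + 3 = (d - 1)*(d - 3)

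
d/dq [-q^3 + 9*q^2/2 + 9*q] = -3*q^2 + 9*q + 9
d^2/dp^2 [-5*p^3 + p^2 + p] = 2 - 30*p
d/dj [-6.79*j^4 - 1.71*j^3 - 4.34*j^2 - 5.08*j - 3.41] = -27.16*j^3 - 5.13*j^2 - 8.68*j - 5.08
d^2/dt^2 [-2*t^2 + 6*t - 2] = -4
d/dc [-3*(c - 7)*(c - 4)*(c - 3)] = -9*c^2 + 84*c - 183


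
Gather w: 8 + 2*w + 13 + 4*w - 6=6*w + 15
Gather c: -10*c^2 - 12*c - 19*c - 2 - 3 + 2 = -10*c^2 - 31*c - 3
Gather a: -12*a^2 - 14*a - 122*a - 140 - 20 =-12*a^2 - 136*a - 160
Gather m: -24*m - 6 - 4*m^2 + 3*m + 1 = -4*m^2 - 21*m - 5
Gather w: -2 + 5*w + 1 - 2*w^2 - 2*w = -2*w^2 + 3*w - 1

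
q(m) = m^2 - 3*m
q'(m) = 2*m - 3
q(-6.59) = 63.20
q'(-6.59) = -16.18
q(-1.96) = 9.72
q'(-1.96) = -6.92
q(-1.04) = 4.20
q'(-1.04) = -5.08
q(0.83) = -1.80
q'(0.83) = -1.34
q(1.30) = -2.21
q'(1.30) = -0.40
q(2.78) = -0.61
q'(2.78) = 2.56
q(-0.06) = 0.18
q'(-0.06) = -3.12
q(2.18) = -1.79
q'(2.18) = 1.36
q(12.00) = 108.00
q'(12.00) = 21.00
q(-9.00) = 108.00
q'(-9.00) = -21.00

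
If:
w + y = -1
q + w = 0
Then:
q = y + 1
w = -y - 1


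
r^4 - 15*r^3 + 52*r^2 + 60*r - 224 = (r - 8)*(r - 7)*(r - 2)*(r + 2)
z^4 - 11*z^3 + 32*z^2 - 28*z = z*(z - 7)*(z - 2)^2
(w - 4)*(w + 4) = w^2 - 16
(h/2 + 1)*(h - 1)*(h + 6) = h^3/2 + 7*h^2/2 + 2*h - 6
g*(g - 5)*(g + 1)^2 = g^4 - 3*g^3 - 9*g^2 - 5*g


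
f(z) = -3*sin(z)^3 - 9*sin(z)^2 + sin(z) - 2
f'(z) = -9*sin(z)^2*cos(z) - 18*sin(z)*cos(z) + cos(z)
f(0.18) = -2.13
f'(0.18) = -2.47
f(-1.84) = -8.64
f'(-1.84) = -2.66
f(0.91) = -8.30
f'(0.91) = -11.55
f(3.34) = -2.52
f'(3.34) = -4.12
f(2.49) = -5.37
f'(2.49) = 10.52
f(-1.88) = -8.53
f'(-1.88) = -3.04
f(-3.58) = -3.43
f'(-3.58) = 7.48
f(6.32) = -1.98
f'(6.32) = 0.33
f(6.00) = -2.92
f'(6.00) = 5.11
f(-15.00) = -5.63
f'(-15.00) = -6.76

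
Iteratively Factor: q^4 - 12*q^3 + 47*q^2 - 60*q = (q - 3)*(q^3 - 9*q^2 + 20*q) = q*(q - 3)*(q^2 - 9*q + 20) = q*(q - 4)*(q - 3)*(q - 5)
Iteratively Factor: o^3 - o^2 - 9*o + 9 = (o - 3)*(o^2 + 2*o - 3) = (o - 3)*(o + 3)*(o - 1)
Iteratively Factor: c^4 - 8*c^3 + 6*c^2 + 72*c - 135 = (c - 3)*(c^3 - 5*c^2 - 9*c + 45) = (c - 5)*(c - 3)*(c^2 - 9) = (c - 5)*(c - 3)^2*(c + 3)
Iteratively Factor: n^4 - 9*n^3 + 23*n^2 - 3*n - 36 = (n - 4)*(n^3 - 5*n^2 + 3*n + 9) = (n - 4)*(n + 1)*(n^2 - 6*n + 9) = (n - 4)*(n - 3)*(n + 1)*(n - 3)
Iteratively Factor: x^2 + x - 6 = (x - 2)*(x + 3)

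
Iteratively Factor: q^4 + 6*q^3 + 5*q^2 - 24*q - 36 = (q - 2)*(q^3 + 8*q^2 + 21*q + 18) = (q - 2)*(q + 3)*(q^2 + 5*q + 6) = (q - 2)*(q + 3)^2*(q + 2)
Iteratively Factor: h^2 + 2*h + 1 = (h + 1)*(h + 1)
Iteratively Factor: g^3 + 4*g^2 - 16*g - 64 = (g - 4)*(g^2 + 8*g + 16) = (g - 4)*(g + 4)*(g + 4)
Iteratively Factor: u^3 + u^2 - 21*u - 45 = (u + 3)*(u^2 - 2*u - 15) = (u + 3)^2*(u - 5)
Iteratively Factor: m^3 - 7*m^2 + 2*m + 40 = (m - 5)*(m^2 - 2*m - 8) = (m - 5)*(m - 4)*(m + 2)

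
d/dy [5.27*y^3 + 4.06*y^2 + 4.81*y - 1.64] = 15.81*y^2 + 8.12*y + 4.81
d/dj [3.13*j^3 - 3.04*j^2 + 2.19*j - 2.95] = 9.39*j^2 - 6.08*j + 2.19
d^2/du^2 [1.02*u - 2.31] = 0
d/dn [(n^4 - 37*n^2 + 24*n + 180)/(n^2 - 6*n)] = 2*(n^5 - 9*n^4 + 99*n^2 - 180*n + 540)/(n^2*(n^2 - 12*n + 36))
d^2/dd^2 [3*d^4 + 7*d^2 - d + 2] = 36*d^2 + 14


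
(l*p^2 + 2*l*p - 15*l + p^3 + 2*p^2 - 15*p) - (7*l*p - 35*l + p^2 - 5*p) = l*p^2 - 5*l*p + 20*l + p^3 + p^2 - 10*p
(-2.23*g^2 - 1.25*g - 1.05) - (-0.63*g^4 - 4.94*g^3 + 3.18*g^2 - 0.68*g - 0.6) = 0.63*g^4 + 4.94*g^3 - 5.41*g^2 - 0.57*g - 0.45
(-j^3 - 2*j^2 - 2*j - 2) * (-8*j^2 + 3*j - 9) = 8*j^5 + 13*j^4 + 19*j^3 + 28*j^2 + 12*j + 18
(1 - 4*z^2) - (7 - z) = -4*z^2 + z - 6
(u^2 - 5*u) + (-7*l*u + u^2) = -7*l*u + 2*u^2 - 5*u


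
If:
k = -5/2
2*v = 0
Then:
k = -5/2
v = 0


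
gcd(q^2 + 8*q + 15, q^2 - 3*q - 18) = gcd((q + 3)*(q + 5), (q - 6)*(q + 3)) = q + 3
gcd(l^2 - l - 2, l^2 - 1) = l + 1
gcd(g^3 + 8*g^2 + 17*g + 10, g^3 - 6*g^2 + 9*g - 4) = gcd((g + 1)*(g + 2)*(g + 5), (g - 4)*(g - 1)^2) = 1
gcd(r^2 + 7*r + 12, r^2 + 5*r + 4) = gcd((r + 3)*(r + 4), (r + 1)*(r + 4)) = r + 4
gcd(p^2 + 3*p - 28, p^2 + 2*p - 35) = p + 7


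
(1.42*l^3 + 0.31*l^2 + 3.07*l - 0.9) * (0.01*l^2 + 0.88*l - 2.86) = 0.0142*l^5 + 1.2527*l^4 - 3.7577*l^3 + 1.806*l^2 - 9.5722*l + 2.574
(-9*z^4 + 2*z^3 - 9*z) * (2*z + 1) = -18*z^5 - 5*z^4 + 2*z^3 - 18*z^2 - 9*z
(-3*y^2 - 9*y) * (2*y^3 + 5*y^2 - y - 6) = -6*y^5 - 33*y^4 - 42*y^3 + 27*y^2 + 54*y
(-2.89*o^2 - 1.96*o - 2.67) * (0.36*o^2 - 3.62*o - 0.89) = -1.0404*o^4 + 9.7562*o^3 + 8.7061*o^2 + 11.4098*o + 2.3763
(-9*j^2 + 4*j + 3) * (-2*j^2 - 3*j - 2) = 18*j^4 + 19*j^3 - 17*j - 6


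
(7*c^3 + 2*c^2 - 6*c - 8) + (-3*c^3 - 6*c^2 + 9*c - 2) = 4*c^3 - 4*c^2 + 3*c - 10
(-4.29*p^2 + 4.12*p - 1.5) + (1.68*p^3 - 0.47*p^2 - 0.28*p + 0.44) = 1.68*p^3 - 4.76*p^2 + 3.84*p - 1.06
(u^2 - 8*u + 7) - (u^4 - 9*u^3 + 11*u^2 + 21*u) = -u^4 + 9*u^3 - 10*u^2 - 29*u + 7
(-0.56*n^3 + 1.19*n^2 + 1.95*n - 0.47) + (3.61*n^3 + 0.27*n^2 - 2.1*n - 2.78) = 3.05*n^3 + 1.46*n^2 - 0.15*n - 3.25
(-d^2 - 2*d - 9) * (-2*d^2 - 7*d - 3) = 2*d^4 + 11*d^3 + 35*d^2 + 69*d + 27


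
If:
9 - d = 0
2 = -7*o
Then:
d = 9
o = -2/7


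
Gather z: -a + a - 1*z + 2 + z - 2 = 0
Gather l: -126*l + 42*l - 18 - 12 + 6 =-84*l - 24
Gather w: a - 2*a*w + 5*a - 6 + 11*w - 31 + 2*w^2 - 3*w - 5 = 6*a + 2*w^2 + w*(8 - 2*a) - 42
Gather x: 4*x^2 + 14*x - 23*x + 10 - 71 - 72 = 4*x^2 - 9*x - 133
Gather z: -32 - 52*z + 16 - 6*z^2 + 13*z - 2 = -6*z^2 - 39*z - 18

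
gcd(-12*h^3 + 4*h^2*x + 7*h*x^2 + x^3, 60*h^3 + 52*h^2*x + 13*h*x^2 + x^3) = 12*h^2 + 8*h*x + x^2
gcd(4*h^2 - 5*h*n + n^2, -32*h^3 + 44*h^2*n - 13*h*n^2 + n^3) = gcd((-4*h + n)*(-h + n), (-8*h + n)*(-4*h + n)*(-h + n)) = 4*h^2 - 5*h*n + n^2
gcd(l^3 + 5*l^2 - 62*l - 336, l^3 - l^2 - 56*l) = l^2 - l - 56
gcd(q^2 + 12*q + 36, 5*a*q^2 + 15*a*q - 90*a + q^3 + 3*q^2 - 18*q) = q + 6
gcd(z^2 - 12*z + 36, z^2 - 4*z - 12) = z - 6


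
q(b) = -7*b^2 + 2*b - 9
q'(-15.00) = 212.00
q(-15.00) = -1614.00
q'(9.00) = -124.00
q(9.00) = -558.00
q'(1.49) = -18.86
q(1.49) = -21.56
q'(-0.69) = 11.66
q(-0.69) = -13.71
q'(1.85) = -23.90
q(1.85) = -29.26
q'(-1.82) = 27.48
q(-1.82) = -35.83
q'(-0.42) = 7.88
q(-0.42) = -11.07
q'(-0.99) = 15.86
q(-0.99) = -17.84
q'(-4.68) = 67.52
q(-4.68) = -171.68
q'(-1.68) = 25.52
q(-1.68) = -32.12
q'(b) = 2 - 14*b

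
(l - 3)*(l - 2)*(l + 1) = l^3 - 4*l^2 + l + 6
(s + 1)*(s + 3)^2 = s^3 + 7*s^2 + 15*s + 9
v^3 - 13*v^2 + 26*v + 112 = (v - 8)*(v - 7)*(v + 2)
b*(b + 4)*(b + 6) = b^3 + 10*b^2 + 24*b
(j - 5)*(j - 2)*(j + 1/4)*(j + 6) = j^4 - 3*j^3/4 - 129*j^2/4 + 52*j + 15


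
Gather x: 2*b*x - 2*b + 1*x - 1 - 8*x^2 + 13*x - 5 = -2*b - 8*x^2 + x*(2*b + 14) - 6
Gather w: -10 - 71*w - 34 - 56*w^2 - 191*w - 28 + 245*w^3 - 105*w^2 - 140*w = 245*w^3 - 161*w^2 - 402*w - 72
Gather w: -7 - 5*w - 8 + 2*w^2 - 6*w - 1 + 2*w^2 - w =4*w^2 - 12*w - 16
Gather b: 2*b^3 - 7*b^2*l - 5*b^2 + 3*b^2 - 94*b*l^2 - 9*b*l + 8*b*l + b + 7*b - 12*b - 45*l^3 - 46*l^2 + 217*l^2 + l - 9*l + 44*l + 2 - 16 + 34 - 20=2*b^3 + b^2*(-7*l - 2) + b*(-94*l^2 - l - 4) - 45*l^3 + 171*l^2 + 36*l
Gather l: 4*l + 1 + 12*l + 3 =16*l + 4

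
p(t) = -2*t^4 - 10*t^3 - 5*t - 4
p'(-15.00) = 20245.00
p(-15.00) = -67429.00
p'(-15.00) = 20245.00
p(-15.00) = -67429.00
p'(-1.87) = -57.59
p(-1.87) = 46.29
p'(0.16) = -5.80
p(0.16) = -4.84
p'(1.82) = -152.60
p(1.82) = -95.33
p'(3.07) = -519.22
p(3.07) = -486.35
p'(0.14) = -5.61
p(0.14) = -4.73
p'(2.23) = -242.90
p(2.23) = -175.51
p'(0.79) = -27.67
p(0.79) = -13.66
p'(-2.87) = -62.99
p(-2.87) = 111.06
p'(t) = -8*t^3 - 30*t^2 - 5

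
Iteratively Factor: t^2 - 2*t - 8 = (t + 2)*(t - 4)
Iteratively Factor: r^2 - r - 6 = (r + 2)*(r - 3)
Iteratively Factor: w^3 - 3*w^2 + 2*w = (w - 2)*(w^2 - w) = (w - 2)*(w - 1)*(w)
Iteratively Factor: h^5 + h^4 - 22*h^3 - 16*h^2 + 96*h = (h - 4)*(h^4 + 5*h^3 - 2*h^2 - 24*h) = (h - 4)*(h + 4)*(h^3 + h^2 - 6*h) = (h - 4)*(h + 3)*(h + 4)*(h^2 - 2*h) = h*(h - 4)*(h + 3)*(h + 4)*(h - 2)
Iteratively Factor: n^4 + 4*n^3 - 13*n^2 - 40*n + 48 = (n + 4)*(n^3 - 13*n + 12) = (n - 1)*(n + 4)*(n^2 + n - 12) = (n - 1)*(n + 4)^2*(n - 3)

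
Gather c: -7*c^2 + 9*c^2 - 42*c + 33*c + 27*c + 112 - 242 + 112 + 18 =2*c^2 + 18*c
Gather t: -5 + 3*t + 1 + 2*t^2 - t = 2*t^2 + 2*t - 4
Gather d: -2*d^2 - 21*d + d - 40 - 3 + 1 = -2*d^2 - 20*d - 42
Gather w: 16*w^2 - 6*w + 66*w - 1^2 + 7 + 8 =16*w^2 + 60*w + 14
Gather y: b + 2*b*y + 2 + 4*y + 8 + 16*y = b + y*(2*b + 20) + 10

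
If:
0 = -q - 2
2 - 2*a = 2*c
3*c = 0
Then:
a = 1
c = 0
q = -2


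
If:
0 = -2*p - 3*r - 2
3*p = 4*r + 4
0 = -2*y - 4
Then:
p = 4/17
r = -14/17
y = -2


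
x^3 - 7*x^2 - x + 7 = (x - 7)*(x - 1)*(x + 1)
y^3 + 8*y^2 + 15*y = y*(y + 3)*(y + 5)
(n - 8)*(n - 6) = n^2 - 14*n + 48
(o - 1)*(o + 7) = o^2 + 6*o - 7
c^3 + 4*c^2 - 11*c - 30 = (c - 3)*(c + 2)*(c + 5)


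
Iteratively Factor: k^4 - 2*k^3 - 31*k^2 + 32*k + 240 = (k + 4)*(k^3 - 6*k^2 - 7*k + 60) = (k - 4)*(k + 4)*(k^2 - 2*k - 15) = (k - 4)*(k + 3)*(k + 4)*(k - 5)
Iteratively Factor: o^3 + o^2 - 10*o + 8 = (o - 1)*(o^2 + 2*o - 8) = (o - 1)*(o + 4)*(o - 2)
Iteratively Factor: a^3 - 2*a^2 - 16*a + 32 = (a - 2)*(a^2 - 16) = (a - 2)*(a + 4)*(a - 4)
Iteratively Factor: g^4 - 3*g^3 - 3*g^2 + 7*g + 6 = (g - 3)*(g^3 - 3*g - 2) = (g - 3)*(g + 1)*(g^2 - g - 2) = (g - 3)*(g + 1)^2*(g - 2)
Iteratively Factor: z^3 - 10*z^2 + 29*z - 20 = (z - 1)*(z^2 - 9*z + 20) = (z - 4)*(z - 1)*(z - 5)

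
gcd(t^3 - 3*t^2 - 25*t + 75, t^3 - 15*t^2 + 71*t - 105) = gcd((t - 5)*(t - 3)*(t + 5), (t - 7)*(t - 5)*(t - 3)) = t^2 - 8*t + 15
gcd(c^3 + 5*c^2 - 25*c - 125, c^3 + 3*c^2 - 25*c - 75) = c^2 - 25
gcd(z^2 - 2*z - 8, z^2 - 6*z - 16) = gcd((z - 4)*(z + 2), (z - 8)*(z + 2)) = z + 2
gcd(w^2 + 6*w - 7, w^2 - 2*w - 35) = 1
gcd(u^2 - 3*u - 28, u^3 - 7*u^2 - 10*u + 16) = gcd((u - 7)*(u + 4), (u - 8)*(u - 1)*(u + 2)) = 1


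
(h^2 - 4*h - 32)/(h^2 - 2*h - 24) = (h - 8)/(h - 6)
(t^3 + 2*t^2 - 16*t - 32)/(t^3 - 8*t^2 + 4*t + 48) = (t + 4)/(t - 6)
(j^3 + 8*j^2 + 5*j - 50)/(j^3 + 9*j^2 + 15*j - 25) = (j - 2)/(j - 1)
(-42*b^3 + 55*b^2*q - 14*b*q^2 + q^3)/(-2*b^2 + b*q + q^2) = (42*b^2 - 13*b*q + q^2)/(2*b + q)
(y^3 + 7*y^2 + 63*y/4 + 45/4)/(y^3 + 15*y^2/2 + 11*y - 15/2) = (4*y^2 + 16*y + 15)/(2*(2*y^2 + 9*y - 5))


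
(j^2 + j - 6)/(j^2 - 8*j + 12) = (j + 3)/(j - 6)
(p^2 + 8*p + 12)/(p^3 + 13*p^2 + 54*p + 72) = (p + 2)/(p^2 + 7*p + 12)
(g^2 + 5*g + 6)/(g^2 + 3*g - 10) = (g^2 + 5*g + 6)/(g^2 + 3*g - 10)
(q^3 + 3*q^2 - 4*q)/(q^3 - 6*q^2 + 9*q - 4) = q*(q + 4)/(q^2 - 5*q + 4)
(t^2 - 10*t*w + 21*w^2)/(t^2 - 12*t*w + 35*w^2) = (t - 3*w)/(t - 5*w)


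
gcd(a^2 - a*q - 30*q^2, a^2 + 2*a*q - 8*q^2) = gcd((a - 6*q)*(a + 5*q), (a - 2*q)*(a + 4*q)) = 1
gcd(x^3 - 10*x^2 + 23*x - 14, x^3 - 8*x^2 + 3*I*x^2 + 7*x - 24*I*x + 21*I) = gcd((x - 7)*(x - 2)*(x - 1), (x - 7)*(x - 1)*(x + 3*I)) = x^2 - 8*x + 7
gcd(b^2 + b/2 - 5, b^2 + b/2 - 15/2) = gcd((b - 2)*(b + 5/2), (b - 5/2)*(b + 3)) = 1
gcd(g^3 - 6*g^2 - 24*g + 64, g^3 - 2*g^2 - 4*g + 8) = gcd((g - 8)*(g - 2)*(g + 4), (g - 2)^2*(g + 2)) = g - 2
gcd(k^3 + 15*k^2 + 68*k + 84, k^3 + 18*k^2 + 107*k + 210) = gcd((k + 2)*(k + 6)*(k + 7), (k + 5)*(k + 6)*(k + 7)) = k^2 + 13*k + 42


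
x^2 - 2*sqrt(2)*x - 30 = (x - 5*sqrt(2))*(x + 3*sqrt(2))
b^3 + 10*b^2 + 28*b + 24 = (b + 2)^2*(b + 6)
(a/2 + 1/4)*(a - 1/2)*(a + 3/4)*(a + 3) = a^4/2 + 15*a^3/8 + a^2 - 15*a/32 - 9/32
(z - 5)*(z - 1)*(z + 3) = z^3 - 3*z^2 - 13*z + 15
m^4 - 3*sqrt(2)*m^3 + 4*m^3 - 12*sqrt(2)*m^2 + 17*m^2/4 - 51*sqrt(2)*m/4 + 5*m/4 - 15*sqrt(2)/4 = (m + 1/2)*(m + 1)*(m + 5/2)*(m - 3*sqrt(2))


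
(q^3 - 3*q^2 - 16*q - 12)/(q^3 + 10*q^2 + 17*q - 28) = (q^3 - 3*q^2 - 16*q - 12)/(q^3 + 10*q^2 + 17*q - 28)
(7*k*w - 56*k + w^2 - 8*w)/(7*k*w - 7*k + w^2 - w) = (w - 8)/(w - 1)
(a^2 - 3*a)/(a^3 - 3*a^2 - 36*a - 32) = a*(3 - a)/(-a^3 + 3*a^2 + 36*a + 32)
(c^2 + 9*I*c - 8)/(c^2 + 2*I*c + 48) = (c + I)/(c - 6*I)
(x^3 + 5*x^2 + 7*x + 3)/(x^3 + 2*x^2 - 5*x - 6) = (x + 1)/(x - 2)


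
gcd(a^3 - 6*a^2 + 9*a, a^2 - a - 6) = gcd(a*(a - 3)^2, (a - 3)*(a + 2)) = a - 3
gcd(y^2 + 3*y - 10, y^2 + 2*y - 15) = y + 5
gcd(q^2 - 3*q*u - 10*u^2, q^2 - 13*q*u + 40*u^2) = q - 5*u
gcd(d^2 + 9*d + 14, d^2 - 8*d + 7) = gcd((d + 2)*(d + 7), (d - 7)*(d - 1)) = 1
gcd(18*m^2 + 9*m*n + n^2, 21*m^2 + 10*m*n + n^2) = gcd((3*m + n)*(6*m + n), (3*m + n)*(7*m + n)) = 3*m + n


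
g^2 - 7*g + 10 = (g - 5)*(g - 2)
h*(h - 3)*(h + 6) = h^3 + 3*h^2 - 18*h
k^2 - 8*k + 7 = (k - 7)*(k - 1)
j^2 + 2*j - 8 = (j - 2)*(j + 4)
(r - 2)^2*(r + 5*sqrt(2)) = r^3 - 4*r^2 + 5*sqrt(2)*r^2 - 20*sqrt(2)*r + 4*r + 20*sqrt(2)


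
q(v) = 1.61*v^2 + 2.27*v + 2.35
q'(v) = 3.22*v + 2.27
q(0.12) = 2.65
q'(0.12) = 2.66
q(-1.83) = 3.59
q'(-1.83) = -3.62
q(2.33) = 16.38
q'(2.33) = 9.77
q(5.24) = 58.45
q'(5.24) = 19.14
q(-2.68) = 7.83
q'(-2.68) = -6.36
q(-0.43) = 1.67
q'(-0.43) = 0.89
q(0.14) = 2.70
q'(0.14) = 2.72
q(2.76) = 20.88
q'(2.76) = 11.16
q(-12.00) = 206.95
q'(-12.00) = -36.37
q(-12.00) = 206.95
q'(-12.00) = -36.37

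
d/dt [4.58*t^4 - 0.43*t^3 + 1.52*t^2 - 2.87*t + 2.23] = 18.32*t^3 - 1.29*t^2 + 3.04*t - 2.87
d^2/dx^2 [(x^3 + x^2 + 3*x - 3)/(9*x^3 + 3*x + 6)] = 2*(9*x^6 + 72*x^5 - 207*x^4 - 50*x^3 - 129*x^2 + 66*x - 5)/(3*(27*x^9 + 27*x^7 + 54*x^6 + 9*x^5 + 36*x^4 + 37*x^3 + 6*x^2 + 12*x + 8))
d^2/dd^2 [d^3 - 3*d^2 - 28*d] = 6*d - 6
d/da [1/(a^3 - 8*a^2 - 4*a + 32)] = (-3*a^2 + 16*a + 4)/(a^3 - 8*a^2 - 4*a + 32)^2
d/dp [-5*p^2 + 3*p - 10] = 3 - 10*p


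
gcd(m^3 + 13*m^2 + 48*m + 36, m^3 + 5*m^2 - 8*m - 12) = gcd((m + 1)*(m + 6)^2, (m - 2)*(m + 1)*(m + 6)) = m^2 + 7*m + 6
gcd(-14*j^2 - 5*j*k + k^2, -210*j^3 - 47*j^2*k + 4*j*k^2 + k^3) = 7*j - k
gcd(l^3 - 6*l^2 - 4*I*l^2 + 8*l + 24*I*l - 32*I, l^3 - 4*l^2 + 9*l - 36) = l - 4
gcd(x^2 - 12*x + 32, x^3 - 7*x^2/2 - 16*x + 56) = x - 4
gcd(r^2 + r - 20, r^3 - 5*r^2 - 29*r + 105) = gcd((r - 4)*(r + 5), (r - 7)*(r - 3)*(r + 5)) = r + 5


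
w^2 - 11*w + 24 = (w - 8)*(w - 3)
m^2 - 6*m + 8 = (m - 4)*(m - 2)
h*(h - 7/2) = h^2 - 7*h/2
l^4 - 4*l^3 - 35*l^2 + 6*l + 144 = (l - 8)*(l - 2)*(l + 3)^2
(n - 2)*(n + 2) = n^2 - 4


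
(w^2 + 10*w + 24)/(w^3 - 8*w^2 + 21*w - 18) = (w^2 + 10*w + 24)/(w^3 - 8*w^2 + 21*w - 18)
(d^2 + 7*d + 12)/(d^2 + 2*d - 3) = (d + 4)/(d - 1)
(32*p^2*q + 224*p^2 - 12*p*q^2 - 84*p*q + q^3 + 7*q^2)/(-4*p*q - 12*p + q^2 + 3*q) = (-8*p*q - 56*p + q^2 + 7*q)/(q + 3)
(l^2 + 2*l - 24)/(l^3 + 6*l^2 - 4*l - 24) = (l - 4)/(l^2 - 4)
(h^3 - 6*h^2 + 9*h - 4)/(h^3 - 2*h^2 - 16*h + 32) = (h^2 - 2*h + 1)/(h^2 + 2*h - 8)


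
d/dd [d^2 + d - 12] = 2*d + 1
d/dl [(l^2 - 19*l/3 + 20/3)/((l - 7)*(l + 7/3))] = (15*l^2 - 414*l + 1211)/(9*l^4 - 84*l^3 - 98*l^2 + 1372*l + 2401)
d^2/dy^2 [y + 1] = 0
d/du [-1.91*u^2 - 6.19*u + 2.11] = -3.82*u - 6.19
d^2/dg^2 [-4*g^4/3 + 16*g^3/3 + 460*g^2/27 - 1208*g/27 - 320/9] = -16*g^2 + 32*g + 920/27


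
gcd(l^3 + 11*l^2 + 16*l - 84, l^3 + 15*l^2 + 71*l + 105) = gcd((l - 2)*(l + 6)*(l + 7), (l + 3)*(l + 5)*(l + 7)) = l + 7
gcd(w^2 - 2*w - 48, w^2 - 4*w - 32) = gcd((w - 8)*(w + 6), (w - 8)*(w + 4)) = w - 8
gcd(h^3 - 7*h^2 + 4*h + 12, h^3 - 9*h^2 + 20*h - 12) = h^2 - 8*h + 12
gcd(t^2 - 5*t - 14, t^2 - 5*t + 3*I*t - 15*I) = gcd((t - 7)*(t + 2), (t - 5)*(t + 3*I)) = 1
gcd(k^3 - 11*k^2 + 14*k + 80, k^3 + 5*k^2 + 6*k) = k + 2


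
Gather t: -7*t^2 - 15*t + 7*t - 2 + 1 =-7*t^2 - 8*t - 1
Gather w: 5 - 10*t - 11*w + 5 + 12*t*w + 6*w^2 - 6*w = -10*t + 6*w^2 + w*(12*t - 17) + 10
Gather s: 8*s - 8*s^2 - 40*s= -8*s^2 - 32*s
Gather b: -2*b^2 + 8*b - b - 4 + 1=-2*b^2 + 7*b - 3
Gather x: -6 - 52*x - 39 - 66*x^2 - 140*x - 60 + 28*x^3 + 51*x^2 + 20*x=28*x^3 - 15*x^2 - 172*x - 105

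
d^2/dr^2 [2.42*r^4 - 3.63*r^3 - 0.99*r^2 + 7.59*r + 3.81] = 29.04*r^2 - 21.78*r - 1.98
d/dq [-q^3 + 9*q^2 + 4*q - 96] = -3*q^2 + 18*q + 4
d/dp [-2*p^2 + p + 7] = 1 - 4*p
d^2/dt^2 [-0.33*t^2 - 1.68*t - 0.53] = -0.660000000000000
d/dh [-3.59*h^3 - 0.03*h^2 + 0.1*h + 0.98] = -10.77*h^2 - 0.06*h + 0.1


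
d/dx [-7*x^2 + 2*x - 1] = 2 - 14*x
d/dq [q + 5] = 1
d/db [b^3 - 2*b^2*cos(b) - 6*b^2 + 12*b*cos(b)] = 2*b^2*sin(b) + 3*b^2 - 12*b*sin(b) - 4*b*cos(b) - 12*b + 12*cos(b)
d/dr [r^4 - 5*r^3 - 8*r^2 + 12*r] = 4*r^3 - 15*r^2 - 16*r + 12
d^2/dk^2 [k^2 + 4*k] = 2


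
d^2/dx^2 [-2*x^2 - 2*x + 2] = -4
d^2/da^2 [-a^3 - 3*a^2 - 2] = -6*a - 6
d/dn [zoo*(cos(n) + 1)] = zoo*sin(n)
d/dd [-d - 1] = -1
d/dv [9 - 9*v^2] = -18*v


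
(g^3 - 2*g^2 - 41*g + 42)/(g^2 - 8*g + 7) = g + 6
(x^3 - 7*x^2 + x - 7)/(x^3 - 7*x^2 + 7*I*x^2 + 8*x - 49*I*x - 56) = (x + I)/(x + 8*I)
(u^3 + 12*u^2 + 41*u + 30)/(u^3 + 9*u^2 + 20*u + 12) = (u + 5)/(u + 2)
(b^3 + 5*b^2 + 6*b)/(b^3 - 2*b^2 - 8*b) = (b + 3)/(b - 4)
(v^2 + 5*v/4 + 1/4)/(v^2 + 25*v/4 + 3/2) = (v + 1)/(v + 6)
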